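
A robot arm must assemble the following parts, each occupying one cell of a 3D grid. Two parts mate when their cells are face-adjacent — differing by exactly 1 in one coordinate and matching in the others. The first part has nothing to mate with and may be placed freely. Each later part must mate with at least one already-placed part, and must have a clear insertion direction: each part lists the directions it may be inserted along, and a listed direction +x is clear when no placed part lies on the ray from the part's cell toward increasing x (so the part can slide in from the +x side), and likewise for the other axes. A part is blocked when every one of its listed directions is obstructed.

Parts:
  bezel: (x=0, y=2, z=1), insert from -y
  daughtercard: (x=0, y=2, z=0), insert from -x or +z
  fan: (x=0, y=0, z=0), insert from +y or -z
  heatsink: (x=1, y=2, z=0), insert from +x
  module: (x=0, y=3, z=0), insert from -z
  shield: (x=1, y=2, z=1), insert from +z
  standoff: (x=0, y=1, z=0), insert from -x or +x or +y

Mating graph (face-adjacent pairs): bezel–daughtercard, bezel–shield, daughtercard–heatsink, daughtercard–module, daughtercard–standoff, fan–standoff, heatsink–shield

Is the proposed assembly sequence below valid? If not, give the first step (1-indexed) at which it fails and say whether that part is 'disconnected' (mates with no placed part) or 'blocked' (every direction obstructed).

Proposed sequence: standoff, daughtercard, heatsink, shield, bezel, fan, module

1. standoff@(0, 1, 0) [-x clear] — {standoff}
2. daughtercard@(0, 2, 0) [-x clear] — {daughtercard, standoff}
3. heatsink@(1, 2, 0) [+x clear] — {daughtercard, heatsink, standoff}
4. shield@(1, 2, 1) [+z clear] — {daughtercard, heatsink, shield, standoff}
5. bezel@(0, 2, 1) [-y clear] — {bezel, daughtercard, heatsink, shield, standoff}
6. fan@(0, 0, 0) [-z clear] — {bezel, daughtercard, fan, heatsink, shield, standoff}
7. module@(0, 3, 0) [-z clear] — {bezel, daughtercard, fan, heatsink, module, shield, standoff}

Valid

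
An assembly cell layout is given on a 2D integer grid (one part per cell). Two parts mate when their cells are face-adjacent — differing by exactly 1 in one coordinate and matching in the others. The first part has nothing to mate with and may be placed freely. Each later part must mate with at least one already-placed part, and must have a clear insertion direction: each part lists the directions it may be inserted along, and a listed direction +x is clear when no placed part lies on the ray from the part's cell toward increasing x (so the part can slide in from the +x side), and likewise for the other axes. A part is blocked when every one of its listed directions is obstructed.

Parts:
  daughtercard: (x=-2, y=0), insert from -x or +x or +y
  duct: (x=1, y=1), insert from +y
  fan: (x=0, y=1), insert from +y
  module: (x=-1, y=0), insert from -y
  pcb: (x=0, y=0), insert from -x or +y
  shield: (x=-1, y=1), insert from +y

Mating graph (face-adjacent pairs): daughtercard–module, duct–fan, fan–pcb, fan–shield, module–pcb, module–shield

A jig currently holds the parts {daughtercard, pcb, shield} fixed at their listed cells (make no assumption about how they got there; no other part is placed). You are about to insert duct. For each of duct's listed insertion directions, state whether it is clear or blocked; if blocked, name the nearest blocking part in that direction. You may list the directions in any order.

+y: clear

+y: ray from duct(1, 1) has no placed part ⇒ clear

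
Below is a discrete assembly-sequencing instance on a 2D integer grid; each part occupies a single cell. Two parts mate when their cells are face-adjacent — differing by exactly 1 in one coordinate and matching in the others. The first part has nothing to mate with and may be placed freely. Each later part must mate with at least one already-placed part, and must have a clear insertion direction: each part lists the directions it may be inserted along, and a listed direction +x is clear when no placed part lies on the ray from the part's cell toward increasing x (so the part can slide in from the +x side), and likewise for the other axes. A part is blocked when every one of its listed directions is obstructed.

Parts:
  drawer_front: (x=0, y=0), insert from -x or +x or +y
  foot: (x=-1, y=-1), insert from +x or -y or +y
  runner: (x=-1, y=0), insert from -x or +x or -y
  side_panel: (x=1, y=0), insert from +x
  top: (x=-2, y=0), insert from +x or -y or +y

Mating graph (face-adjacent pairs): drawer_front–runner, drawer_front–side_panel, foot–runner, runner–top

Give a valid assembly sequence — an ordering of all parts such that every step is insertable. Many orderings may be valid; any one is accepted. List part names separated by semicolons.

1. runner@(-1, 0) [-x clear] — {runner}
2. top@(-2, 0) [-y clear] — {runner, top}
3. foot@(-1, -1) [+x clear] — {foot, runner, top}
4. drawer_front@(0, 0) [+x clear] — {drawer_front, foot, runner, top}
5. side_panel@(1, 0) [+x clear] — {drawer_front, foot, runner, side_panel, top}

runner; top; foot; drawer_front; side_panel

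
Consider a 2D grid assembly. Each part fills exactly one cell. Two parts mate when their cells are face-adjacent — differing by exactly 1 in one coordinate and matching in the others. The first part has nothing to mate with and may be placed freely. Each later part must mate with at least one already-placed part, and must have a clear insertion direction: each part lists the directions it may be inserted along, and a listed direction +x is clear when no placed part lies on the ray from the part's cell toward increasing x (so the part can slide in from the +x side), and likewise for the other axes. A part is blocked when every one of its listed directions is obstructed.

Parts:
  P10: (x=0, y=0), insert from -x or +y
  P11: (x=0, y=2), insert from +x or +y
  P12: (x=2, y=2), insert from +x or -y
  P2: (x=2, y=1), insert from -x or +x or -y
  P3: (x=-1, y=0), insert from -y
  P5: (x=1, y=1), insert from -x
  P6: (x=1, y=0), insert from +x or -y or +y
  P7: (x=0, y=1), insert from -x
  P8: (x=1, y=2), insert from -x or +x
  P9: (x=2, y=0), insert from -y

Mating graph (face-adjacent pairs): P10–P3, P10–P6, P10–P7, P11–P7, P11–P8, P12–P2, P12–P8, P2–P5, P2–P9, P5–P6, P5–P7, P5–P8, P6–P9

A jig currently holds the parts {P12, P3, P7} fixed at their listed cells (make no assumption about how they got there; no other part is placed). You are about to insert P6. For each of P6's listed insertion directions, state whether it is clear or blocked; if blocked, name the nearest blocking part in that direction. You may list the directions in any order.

+x: ray from P6(1, 0) has no placed part ⇒ clear
-y: ray from P6(1, 0) has no placed part ⇒ clear
+y: ray from P6(1, 0) has no placed part ⇒ clear

+x: clear; +y: clear; -y: clear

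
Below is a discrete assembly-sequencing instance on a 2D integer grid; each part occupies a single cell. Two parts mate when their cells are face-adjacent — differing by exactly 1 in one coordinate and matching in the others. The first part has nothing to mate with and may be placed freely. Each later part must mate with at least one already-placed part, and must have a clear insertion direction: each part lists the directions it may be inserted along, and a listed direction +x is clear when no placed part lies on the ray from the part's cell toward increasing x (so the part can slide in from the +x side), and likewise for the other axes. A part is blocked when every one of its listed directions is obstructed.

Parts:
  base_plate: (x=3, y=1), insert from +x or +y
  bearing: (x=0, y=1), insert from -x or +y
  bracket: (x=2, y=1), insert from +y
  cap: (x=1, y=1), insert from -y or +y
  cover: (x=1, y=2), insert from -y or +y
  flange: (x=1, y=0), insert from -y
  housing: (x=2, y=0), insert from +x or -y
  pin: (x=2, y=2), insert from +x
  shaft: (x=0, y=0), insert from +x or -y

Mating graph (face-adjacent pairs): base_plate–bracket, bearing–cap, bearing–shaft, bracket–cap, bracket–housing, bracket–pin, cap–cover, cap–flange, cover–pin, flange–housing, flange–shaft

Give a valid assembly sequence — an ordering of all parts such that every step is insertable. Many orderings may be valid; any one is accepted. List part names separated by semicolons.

cover; cap; bracket; pin; flange; shaft; bearing; base_plate; housing

1. cover@(1, 2) [-y clear] — {cover}
2. cap@(1, 1) [-y clear] — {cap, cover}
3. bracket@(2, 1) [+y clear] — {bracket, cap, cover}
4. pin@(2, 2) [+x clear] — {bracket, cap, cover, pin}
5. flange@(1, 0) [-y clear] — {bracket, cap, cover, flange, pin}
6. shaft@(0, 0) [-y clear] — {bracket, cap, cover, flange, pin, shaft}
7. bearing@(0, 1) [-x clear] — {bearing, bracket, cap, cover, flange, pin, shaft}
8. base_plate@(3, 1) [+x clear] — {base_plate, bearing, bracket, cap, cover, flange, pin, shaft}
9. housing@(2, 0) [+x clear] — {base_plate, bearing, bracket, cap, cover, flange, housing, pin, shaft}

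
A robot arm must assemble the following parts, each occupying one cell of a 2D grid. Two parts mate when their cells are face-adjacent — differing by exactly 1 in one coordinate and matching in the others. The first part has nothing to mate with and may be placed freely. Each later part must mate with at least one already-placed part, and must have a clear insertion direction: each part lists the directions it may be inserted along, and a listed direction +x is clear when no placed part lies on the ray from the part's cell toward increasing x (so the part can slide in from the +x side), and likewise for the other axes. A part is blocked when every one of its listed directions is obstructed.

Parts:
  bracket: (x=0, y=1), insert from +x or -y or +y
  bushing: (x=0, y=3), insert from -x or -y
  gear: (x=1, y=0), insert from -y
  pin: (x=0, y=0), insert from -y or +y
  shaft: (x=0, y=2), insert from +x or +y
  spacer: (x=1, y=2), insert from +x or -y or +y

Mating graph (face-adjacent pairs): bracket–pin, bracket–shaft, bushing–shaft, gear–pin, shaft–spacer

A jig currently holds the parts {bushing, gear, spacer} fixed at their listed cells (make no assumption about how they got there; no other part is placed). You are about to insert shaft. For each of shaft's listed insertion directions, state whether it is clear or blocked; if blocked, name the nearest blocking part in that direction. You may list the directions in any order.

+x: blocked by spacer; +y: blocked by bushing

+x: nearest on ray is spacer@(1, 2) ⇒ blocked
+y: nearest on ray is bushing@(0, 3) ⇒ blocked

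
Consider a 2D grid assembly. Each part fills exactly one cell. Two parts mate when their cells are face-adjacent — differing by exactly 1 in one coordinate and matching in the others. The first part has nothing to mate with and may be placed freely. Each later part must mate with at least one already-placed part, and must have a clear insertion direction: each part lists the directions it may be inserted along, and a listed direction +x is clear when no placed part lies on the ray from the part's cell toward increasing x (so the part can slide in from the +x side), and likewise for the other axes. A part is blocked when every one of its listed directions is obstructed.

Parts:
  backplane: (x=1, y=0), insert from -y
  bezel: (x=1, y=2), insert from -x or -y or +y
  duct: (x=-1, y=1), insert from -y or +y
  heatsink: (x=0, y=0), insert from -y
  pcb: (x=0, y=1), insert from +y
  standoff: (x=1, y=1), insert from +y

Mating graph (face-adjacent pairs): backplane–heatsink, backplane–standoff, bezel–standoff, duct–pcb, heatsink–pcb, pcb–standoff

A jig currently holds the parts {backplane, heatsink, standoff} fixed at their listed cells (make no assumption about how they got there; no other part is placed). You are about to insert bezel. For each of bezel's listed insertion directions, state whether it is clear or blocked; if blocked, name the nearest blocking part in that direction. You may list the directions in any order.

-x: ray from bezel(1, 2) has no placed part ⇒ clear
-y: nearest on ray is standoff@(1, 1) ⇒ blocked
+y: ray from bezel(1, 2) has no placed part ⇒ clear

+y: clear; -x: clear; -y: blocked by standoff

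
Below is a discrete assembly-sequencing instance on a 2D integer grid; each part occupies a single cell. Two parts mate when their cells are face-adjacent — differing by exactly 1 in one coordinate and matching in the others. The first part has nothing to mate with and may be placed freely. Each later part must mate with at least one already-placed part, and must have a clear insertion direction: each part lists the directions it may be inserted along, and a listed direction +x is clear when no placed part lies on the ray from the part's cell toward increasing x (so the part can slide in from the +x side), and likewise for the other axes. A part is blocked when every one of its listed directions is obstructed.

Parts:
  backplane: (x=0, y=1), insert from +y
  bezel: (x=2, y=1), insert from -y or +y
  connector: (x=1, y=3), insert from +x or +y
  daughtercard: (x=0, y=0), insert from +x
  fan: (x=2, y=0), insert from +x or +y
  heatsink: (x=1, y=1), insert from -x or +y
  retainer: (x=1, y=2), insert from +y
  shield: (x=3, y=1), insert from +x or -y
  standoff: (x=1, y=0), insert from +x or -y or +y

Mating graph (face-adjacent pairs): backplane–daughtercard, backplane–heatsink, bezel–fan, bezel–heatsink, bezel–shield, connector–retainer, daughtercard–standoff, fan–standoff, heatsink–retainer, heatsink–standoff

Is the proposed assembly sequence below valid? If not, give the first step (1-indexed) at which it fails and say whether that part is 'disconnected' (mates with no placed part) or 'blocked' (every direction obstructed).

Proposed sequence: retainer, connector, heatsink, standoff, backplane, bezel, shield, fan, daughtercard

Invalid at step 9 (blocked)

1. retainer@(1, 2) [+y clear] — {retainer}
2. connector@(1, 3) [+x clear] — {connector, retainer}
3. heatsink@(1, 1) [-x clear] — {connector, heatsink, retainer}
4. standoff@(1, 0) [+x clear] — {connector, heatsink, retainer, standoff}
5. backplane@(0, 1) [+y clear] — {backplane, connector, heatsink, retainer, standoff}
6. bezel@(2, 1) [-y clear] — {backplane, bezel, connector, heatsink, retainer, standoff}
7. shield@(3, 1) [+x clear] — {backplane, bezel, connector, heatsink, retainer, shield, standoff}
8. fan@(2, 0) [+x clear] — {backplane, bezel, connector, fan, heatsink, retainer, shield, standoff}
9. daughtercard@(0, 0) — +x all obstructed ⇒ blocked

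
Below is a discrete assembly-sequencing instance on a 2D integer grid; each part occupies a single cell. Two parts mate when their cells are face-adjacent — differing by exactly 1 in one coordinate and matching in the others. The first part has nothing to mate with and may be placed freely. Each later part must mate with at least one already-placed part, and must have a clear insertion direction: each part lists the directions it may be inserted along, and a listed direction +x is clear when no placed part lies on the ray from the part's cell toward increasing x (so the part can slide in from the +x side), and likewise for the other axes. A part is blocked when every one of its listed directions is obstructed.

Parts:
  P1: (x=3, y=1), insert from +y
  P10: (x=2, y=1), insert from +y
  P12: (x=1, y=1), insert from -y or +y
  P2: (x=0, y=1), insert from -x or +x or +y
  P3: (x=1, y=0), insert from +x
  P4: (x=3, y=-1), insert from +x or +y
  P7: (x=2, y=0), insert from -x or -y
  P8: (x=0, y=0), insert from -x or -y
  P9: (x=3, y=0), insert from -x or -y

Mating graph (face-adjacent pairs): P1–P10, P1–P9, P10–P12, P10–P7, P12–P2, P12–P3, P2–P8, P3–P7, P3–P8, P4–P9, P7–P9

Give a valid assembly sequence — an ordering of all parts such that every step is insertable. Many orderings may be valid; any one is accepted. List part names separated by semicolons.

1. P8@(0, 0) [-x clear] — {P8}
2. P2@(0, 1) [-x clear] — {P2, P8}
3. P3@(1, 0) [+x clear] — {P2, P3, P8}
4. P7@(2, 0) [-y clear] — {P2, P3, P7, P8}
5. P10@(2, 1) [+y clear] — {P10, P2, P3, P7, P8}
6. P12@(1, 1) [+y clear] — {P10, P12, P2, P3, P7, P8}
7. P1@(3, 1) [+y clear] — {P1, P10, P12, P2, P3, P7, P8}
8. P9@(3, 0) [-y clear] — {P1, P10, P12, P2, P3, P7, P8, P9}
9. P4@(3, -1) [+x clear] — {P1, P10, P12, P2, P3, P4, P7, P8, P9}

P8; P2; P3; P7; P10; P12; P1; P9; P4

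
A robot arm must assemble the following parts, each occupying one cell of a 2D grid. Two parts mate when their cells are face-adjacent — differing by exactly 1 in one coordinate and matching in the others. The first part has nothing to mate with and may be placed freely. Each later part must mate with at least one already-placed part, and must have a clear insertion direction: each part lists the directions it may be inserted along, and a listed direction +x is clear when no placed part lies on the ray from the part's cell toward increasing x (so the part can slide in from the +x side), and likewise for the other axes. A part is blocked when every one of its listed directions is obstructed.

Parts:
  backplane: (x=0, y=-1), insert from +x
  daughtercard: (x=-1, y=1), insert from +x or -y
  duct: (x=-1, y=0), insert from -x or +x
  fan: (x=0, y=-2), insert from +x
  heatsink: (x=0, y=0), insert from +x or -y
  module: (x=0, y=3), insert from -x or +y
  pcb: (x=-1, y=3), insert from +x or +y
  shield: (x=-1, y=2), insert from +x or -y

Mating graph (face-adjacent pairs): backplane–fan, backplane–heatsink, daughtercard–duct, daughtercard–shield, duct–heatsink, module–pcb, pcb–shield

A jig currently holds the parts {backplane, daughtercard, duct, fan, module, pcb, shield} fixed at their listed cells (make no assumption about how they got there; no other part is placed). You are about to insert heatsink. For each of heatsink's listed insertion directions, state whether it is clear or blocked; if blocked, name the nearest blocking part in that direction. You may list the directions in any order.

+x: clear; -y: blocked by backplane

+x: ray from heatsink(0, 0) has no placed part ⇒ clear
-y: nearest on ray is backplane@(0, -1) ⇒ blocked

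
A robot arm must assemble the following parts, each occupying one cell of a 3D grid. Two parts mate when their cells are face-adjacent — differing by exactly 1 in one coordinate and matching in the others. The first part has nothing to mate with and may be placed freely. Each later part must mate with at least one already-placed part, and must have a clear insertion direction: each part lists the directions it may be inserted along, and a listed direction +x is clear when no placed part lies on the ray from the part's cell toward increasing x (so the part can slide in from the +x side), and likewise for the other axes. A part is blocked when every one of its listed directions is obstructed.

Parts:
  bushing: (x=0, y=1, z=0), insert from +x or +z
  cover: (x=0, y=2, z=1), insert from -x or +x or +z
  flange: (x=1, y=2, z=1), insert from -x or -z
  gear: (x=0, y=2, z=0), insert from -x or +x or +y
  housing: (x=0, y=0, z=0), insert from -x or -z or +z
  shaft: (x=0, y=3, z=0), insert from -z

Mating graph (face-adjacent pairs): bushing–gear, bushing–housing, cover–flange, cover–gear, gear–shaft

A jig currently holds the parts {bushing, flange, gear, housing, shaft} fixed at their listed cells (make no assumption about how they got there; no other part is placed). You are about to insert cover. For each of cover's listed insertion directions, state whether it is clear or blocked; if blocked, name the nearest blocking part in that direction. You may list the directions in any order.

-x: ray from cover(0, 2, 1) has no placed part ⇒ clear
+x: nearest on ray is flange@(1, 2, 1) ⇒ blocked
+z: ray from cover(0, 2, 1) has no placed part ⇒ clear

+x: blocked by flange; +z: clear; -x: clear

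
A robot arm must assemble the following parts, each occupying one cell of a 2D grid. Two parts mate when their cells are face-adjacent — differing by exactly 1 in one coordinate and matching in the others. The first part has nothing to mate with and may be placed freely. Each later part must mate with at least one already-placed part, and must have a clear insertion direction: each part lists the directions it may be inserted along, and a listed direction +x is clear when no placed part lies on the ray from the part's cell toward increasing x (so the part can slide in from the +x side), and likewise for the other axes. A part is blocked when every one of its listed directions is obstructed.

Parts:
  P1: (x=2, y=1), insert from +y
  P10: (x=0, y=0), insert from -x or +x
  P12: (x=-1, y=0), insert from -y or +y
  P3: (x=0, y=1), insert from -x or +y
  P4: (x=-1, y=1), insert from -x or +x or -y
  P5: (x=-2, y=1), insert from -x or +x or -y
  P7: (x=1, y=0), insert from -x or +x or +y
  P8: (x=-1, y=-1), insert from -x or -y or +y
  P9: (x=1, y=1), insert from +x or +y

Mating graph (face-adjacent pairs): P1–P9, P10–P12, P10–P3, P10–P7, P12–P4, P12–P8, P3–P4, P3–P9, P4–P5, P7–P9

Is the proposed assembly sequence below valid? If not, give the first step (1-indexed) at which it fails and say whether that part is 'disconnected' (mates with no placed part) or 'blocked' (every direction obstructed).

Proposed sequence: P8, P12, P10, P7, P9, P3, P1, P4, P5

1. P8@(-1, -1) [-x clear] — {P8}
2. P12@(-1, 0) [+y clear] — {P12, P8}
3. P10@(0, 0) [+x clear] — {P10, P12, P8}
4. P7@(1, 0) [+x clear] — {P10, P12, P7, P8}
5. P9@(1, 1) [+x clear] — {P10, P12, P7, P8, P9}
6. P3@(0, 1) [-x clear] — {P10, P12, P3, P7, P8, P9}
7. P1@(2, 1) [+y clear] — {P1, P10, P12, P3, P7, P8, P9}
8. P4@(-1, 1) [-x clear] — {P1, P10, P12, P3, P4, P7, P8, P9}
9. P5@(-2, 1) [-x clear] — {P1, P10, P12, P3, P4, P5, P7, P8, P9}

Valid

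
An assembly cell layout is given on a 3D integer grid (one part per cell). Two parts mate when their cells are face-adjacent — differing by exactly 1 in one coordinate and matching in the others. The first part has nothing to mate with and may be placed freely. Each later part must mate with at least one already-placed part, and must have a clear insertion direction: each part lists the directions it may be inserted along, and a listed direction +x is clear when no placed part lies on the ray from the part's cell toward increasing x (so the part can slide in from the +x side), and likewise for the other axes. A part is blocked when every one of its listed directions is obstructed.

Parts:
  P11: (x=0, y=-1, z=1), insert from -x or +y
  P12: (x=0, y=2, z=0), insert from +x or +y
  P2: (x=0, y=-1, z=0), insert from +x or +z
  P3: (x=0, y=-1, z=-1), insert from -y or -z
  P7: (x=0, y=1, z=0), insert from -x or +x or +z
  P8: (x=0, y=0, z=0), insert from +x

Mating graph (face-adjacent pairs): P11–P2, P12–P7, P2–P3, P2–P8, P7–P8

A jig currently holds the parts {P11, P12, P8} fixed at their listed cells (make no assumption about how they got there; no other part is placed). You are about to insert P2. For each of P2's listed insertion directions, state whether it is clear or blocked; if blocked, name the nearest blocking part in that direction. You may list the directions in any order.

+x: clear; +z: blocked by P11

+x: ray from P2(0, -1, 0) has no placed part ⇒ clear
+z: nearest on ray is P11@(0, -1, 1) ⇒ blocked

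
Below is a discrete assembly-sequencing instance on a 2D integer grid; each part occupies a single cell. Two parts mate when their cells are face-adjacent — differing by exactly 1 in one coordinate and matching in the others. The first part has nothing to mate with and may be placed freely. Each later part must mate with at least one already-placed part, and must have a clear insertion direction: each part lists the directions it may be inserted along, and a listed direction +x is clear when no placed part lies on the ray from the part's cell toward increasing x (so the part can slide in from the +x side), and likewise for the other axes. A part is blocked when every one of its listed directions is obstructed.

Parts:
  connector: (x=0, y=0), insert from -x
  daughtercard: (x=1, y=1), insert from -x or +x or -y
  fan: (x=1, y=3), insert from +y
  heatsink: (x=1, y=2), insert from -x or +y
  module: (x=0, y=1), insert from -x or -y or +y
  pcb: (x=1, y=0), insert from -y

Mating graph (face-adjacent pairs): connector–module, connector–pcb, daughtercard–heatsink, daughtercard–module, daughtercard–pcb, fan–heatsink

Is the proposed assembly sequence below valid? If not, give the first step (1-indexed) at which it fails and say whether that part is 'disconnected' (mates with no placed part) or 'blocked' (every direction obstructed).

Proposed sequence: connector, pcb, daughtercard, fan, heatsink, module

Invalid at step 4 (disconnected)

1. connector@(0, 0) [-x clear] — {connector}
2. pcb@(1, 0) [-y clear] — {connector, pcb}
3. daughtercard@(1, 1) [-x clear] — {connector, daughtercard, pcb}
4. fan@(1, 3) — no placed neighbour ⇒ disconnected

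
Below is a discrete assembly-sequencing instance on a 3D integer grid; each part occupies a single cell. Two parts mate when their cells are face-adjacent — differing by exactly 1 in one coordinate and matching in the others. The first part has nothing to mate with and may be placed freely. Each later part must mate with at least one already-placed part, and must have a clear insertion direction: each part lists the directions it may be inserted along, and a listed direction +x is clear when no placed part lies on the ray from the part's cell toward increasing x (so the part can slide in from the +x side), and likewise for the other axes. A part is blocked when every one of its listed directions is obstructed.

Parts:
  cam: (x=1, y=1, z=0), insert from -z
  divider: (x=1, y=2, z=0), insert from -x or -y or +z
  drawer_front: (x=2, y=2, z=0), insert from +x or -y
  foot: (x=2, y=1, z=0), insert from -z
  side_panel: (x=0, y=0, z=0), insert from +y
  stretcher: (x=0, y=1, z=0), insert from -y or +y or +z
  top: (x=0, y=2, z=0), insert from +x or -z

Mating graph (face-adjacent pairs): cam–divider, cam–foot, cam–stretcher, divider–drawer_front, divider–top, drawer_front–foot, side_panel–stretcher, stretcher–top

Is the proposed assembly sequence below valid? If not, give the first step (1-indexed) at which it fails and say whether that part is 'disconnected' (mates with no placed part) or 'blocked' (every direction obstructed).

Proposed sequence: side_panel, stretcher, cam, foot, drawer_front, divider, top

Valid

1. side_panel@(0, 0, 0) [+y clear] — {side_panel}
2. stretcher@(0, 1, 0) [+y clear] — {side_panel, stretcher}
3. cam@(1, 1, 0) [-z clear] — {cam, side_panel, stretcher}
4. foot@(2, 1, 0) [-z clear] — {cam, foot, side_panel, stretcher}
5. drawer_front@(2, 2, 0) [+x clear] — {cam, drawer_front, foot, side_panel, stretcher}
6. divider@(1, 2, 0) [-x clear] — {cam, divider, drawer_front, foot, side_panel, stretcher}
7. top@(0, 2, 0) [-z clear] — {cam, divider, drawer_front, foot, side_panel, stretcher, top}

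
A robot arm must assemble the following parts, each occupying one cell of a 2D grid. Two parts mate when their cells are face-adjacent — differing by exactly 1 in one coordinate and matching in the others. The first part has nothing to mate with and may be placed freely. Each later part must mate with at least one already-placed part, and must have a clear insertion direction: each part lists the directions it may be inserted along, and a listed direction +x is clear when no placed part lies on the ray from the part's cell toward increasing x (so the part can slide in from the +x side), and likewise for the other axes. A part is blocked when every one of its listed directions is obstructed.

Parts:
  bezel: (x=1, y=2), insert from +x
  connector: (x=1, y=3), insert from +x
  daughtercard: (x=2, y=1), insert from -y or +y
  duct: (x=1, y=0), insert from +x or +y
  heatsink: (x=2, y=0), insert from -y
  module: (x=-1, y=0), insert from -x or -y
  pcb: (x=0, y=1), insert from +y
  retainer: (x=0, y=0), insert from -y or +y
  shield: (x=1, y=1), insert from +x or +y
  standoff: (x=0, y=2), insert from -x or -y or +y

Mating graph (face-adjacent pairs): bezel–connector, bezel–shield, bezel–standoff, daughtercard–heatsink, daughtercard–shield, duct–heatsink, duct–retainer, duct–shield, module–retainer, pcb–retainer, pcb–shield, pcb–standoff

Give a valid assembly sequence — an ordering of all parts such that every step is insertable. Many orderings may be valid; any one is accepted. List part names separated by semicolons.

daughtercard; heatsink; duct; retainer; pcb; standoff; module; shield; bezel; connector

1. daughtercard@(2, 1) [-y clear] — {daughtercard}
2. heatsink@(2, 0) [-y clear] — {daughtercard, heatsink}
3. duct@(1, 0) [+y clear] — {daughtercard, duct, heatsink}
4. retainer@(0, 0) [-y clear] — {daughtercard, duct, heatsink, retainer}
5. pcb@(0, 1) [+y clear] — {daughtercard, duct, heatsink, pcb, retainer}
6. standoff@(0, 2) [-x clear] — {daughtercard, duct, heatsink, pcb, retainer, standoff}
7. module@(-1, 0) [-x clear] — {daughtercard, duct, heatsink, module, pcb, retainer, standoff}
8. shield@(1, 1) [+y clear] — {daughtercard, duct, heatsink, module, pcb, retainer, shield, standoff}
9. bezel@(1, 2) [+x clear] — {bezel, daughtercard, duct, heatsink, module, pcb, retainer, shield, standoff}
10. connector@(1, 3) [+x clear] — {bezel, connector, daughtercard, duct, heatsink, module, pcb, retainer, shield, standoff}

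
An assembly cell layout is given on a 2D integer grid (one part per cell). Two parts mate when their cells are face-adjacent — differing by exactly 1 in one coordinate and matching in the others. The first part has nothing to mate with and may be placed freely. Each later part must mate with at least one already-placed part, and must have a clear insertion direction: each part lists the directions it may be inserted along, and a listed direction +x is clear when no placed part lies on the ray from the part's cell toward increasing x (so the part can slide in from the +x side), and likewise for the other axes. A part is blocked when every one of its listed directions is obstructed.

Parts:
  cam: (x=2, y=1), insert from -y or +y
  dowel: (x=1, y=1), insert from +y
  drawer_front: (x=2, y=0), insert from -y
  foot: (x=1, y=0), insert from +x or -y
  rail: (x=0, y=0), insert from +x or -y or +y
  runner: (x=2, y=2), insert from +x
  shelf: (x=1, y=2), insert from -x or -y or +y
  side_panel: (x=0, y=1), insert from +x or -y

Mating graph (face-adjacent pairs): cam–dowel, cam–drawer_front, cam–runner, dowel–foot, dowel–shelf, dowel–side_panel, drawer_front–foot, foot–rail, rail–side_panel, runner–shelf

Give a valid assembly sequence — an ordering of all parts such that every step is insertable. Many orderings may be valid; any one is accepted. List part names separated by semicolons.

1. cam@(2, 1) [-y clear] — {cam}
2. dowel@(1, 1) [+y clear] — {cam, dowel}
3. foot@(1, 0) [+x clear] — {cam, dowel, foot}
4. shelf@(1, 2) [-x clear] — {cam, dowel, foot, shelf}
5. side_panel@(0, 1) [-y clear] — {cam, dowel, foot, shelf, side_panel}
6. rail@(0, 0) [-y clear] — {cam, dowel, foot, rail, shelf, side_panel}
7. drawer_front@(2, 0) [-y clear] — {cam, dowel, drawer_front, foot, rail, shelf, side_panel}
8. runner@(2, 2) [+x clear] — {cam, dowel, drawer_front, foot, rail, runner, shelf, side_panel}

cam; dowel; foot; shelf; side_panel; rail; drawer_front; runner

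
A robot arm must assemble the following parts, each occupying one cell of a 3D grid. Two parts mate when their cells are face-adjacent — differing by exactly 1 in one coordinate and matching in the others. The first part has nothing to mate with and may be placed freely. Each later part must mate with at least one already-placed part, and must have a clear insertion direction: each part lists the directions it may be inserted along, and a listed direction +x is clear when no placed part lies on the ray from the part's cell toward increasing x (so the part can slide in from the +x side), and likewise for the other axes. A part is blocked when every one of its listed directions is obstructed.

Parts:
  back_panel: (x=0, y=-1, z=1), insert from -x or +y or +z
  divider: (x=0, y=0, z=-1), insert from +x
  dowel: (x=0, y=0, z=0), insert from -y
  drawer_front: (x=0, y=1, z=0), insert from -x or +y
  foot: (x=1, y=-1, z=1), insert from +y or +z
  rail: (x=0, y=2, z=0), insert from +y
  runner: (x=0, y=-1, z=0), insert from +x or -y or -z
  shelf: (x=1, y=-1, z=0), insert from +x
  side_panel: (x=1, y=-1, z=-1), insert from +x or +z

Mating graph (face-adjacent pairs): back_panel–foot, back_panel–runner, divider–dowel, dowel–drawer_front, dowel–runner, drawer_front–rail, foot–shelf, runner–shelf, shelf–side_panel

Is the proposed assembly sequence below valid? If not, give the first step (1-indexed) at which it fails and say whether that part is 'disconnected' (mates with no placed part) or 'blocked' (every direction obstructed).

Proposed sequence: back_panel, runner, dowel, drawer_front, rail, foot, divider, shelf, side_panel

1. back_panel@(0, -1, 1) [-x clear] — {back_panel}
2. runner@(0, -1, 0) [+x clear] — {back_panel, runner}
3. dowel@(0, 0, 0) — -y all obstructed ⇒ blocked

Invalid at step 3 (blocked)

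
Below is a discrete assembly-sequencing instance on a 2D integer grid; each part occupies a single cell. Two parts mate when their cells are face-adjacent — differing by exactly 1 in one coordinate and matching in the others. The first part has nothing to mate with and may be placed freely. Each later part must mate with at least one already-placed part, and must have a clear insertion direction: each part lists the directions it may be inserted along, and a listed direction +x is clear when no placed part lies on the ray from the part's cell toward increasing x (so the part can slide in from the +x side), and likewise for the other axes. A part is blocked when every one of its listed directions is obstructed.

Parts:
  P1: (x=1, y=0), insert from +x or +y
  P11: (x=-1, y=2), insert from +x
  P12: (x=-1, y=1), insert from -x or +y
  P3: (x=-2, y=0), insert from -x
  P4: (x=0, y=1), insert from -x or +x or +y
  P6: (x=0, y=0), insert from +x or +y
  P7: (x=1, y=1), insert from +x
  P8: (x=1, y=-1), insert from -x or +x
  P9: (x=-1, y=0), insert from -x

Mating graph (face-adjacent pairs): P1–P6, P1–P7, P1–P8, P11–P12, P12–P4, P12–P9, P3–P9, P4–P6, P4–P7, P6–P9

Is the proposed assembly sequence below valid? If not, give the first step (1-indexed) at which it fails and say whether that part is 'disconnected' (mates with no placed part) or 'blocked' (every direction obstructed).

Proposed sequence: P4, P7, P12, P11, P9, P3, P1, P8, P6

Invalid at step 9 (blocked)

1. P4@(0, 1) [-x clear] — {P4}
2. P7@(1, 1) [+x clear] — {P4, P7}
3. P12@(-1, 1) [-x clear] — {P12, P4, P7}
4. P11@(-1, 2) [+x clear] — {P11, P12, P4, P7}
5. P9@(-1, 0) [-x clear] — {P11, P12, P4, P7, P9}
6. P3@(-2, 0) [-x clear] — {P11, P12, P3, P4, P7, P9}
7. P1@(1, 0) [+x clear] — {P1, P11, P12, P3, P4, P7, P9}
8. P8@(1, -1) [-x clear] — {P1, P11, P12, P3, P4, P7, P8, P9}
9. P6@(0, 0) — +x/+y all obstructed ⇒ blocked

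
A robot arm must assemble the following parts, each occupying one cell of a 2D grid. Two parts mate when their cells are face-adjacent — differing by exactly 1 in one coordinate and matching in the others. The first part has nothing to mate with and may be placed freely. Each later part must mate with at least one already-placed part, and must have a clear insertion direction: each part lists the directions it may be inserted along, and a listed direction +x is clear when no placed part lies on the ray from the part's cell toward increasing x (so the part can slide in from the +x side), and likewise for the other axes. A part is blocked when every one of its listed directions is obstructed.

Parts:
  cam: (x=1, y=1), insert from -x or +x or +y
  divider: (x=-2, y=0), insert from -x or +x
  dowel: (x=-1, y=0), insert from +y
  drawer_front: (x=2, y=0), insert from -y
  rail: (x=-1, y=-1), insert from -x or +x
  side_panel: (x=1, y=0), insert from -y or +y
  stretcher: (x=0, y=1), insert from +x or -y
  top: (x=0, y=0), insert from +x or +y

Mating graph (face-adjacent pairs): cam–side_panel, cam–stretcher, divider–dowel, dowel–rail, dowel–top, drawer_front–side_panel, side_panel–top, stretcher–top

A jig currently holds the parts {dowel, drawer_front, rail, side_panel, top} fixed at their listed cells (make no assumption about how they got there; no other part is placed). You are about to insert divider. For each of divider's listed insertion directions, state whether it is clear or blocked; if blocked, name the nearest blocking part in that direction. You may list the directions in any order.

-x: ray from divider(-2, 0) has no placed part ⇒ clear
+x: nearest on ray is dowel@(-1, 0) ⇒ blocked

+x: blocked by dowel; -x: clear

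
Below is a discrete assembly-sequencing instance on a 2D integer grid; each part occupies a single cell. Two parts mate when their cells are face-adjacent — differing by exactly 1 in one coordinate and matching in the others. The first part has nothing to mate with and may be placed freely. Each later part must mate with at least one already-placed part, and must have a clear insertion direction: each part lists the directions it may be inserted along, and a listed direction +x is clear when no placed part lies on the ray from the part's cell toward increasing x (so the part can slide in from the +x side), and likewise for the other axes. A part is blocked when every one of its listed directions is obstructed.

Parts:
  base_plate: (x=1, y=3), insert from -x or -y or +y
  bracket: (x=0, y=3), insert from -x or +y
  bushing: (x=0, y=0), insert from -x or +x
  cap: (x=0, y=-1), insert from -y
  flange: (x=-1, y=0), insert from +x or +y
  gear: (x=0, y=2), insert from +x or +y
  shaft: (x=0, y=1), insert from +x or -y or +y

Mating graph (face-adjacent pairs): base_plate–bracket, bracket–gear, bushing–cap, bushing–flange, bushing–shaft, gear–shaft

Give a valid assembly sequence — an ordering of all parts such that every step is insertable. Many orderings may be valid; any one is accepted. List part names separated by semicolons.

shaft; bushing; cap; flange; gear; bracket; base_plate

1. shaft@(0, 1) [+x clear] — {shaft}
2. bushing@(0, 0) [-x clear] — {bushing, shaft}
3. cap@(0, -1) [-y clear] — {bushing, cap, shaft}
4. flange@(-1, 0) [+y clear] — {bushing, cap, flange, shaft}
5. gear@(0, 2) [+x clear] — {bushing, cap, flange, gear, shaft}
6. bracket@(0, 3) [-x clear] — {bracket, bushing, cap, flange, gear, shaft}
7. base_plate@(1, 3) [-y clear] — {base_plate, bracket, bushing, cap, flange, gear, shaft}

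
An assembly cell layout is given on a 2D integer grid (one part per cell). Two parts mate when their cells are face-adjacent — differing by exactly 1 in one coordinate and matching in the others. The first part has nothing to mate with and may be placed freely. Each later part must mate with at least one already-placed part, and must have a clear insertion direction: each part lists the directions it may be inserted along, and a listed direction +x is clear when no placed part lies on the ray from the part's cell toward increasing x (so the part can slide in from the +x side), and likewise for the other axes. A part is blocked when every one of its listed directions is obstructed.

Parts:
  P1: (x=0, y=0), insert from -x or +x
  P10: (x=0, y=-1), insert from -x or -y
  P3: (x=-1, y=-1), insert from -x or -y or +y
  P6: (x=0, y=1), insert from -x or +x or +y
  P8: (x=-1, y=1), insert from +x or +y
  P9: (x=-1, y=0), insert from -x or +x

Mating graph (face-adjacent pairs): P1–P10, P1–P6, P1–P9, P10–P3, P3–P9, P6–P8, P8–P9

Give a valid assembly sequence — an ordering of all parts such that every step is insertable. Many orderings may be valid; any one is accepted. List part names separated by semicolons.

P8; P9; P1; P10; P3; P6

1. P8@(-1, 1) [+x clear] — {P8}
2. P9@(-1, 0) [-x clear] — {P8, P9}
3. P1@(0, 0) [+x clear] — {P1, P8, P9}
4. P10@(0, -1) [-x clear] — {P1, P10, P8, P9}
5. P3@(-1, -1) [-x clear] — {P1, P10, P3, P8, P9}
6. P6@(0, 1) [+x clear] — {P1, P10, P3, P6, P8, P9}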